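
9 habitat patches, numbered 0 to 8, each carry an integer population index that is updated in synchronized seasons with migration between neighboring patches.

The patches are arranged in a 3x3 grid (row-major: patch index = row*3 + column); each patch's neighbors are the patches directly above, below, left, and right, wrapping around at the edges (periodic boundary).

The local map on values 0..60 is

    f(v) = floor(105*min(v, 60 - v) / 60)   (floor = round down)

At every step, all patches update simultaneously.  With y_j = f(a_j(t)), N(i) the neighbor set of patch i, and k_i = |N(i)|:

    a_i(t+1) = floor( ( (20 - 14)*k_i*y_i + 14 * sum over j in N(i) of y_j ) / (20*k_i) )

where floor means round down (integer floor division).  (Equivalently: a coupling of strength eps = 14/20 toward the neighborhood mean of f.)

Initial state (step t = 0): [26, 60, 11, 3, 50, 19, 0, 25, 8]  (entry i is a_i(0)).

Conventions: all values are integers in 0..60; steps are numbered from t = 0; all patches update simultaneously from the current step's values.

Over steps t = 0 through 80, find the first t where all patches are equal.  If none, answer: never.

Simulating step by step:
t=0: [26, 60, 11, 3, 50, 19, 0, 25, 8]  (not all equal)
t=1: [17, 21, 21, 18, 19, 19, 18, 18, 20]  (not all equal)
t=2: [32, 33, 34, 31, 32, 33, 31, 32, 33]  (not all equal)
t=3: [48, 47, 46, 49, 48, 47, 49, 48, 47]  (not all equal)
t=4: [21, 21, 22, 20, 21, 21, 20, 21, 21]  (not all equal)
t=5: [36, 36, 36, 35, 35, 36, 35, 35, 36]  (not all equal)
t=6: [42, 42, 42, 42, 42, 42, 42, 42, 42]  (all equal)

Answer: 6
Key observation: Synchronization is absorbing here: once all patches are equal they stay equal, and step 6 is the first all-equal step.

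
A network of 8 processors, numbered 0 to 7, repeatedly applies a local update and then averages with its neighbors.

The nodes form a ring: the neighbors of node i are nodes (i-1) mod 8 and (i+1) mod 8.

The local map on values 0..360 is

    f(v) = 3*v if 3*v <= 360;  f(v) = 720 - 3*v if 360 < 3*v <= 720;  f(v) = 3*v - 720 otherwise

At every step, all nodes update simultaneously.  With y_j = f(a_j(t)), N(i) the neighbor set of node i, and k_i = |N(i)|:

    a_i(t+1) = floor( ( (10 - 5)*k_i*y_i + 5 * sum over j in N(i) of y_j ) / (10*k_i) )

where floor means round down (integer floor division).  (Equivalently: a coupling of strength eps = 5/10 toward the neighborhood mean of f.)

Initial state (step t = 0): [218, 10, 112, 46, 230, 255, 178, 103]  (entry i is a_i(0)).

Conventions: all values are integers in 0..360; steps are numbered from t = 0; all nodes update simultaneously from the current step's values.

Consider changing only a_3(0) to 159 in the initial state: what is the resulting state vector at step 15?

Simulating step by step:
t=0: [218, 10, 112, 159, 230, 255, 178, 103]
t=1: [117, 115, 236, 213, 87, 76, 181, 217]
t=2: [279, 263, 112, 108, 207, 223, 162, 166]
t=3: [131, 147, 266, 270, 143, 108, 185, 198]
t=4: [264, 240, 131, 137, 249, 276, 195, 186]
t=5: [76, 99, 240, 243, 117, 94, 135, 132]
t=6: [269, 205, 76, 92, 248, 307, 309, 297]
t=7: [112, 131, 209, 201, 131, 158, 196, 159]
t=8: [310, 270, 157, 163, 254, 237, 188, 238]
t=9: [129, 159, 204, 188, 81, 54, 81, 94]
t=10: [297, 231, 153, 165, 201, 202, 232, 285]
t=11: [126, 121, 193, 207, 143, 92, 74, 116]
t=12: [347, 299, 184, 157, 239, 266, 267, 315]
t=13: [261, 210, 190, 167, 83, 60, 116, 213]
t=14: [74, 98, 152, 209, 224, 239, 239, 143]
t=15: [257, 268, 228, 124, 48, 14, 75, 201]

Answer: [257, 268, 228, 124, 48, 14, 75, 201]
Key observation: This trace re-runs the system from the modified initial state.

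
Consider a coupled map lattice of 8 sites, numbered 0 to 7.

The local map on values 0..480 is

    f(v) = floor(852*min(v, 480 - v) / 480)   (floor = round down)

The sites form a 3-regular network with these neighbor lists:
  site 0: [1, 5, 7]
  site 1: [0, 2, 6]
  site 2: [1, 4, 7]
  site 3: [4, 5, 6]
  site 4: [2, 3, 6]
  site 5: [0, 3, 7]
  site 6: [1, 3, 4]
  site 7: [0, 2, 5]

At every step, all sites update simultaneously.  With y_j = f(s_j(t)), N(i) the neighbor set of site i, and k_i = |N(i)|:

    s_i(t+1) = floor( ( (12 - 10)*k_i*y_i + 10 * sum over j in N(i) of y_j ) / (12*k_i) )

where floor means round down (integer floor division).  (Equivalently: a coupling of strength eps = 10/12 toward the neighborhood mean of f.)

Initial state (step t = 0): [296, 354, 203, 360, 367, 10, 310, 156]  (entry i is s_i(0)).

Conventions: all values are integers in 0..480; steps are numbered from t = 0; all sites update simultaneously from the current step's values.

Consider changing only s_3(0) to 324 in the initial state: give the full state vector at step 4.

Simulating step by step:
t=0: [296, 354, 203, 324, 367, 10, 310, 156]
t=1: [197, 311, 254, 189, 293, 246, 244, 241]
t=2: [374, 374, 359, 379, 375, 376, 337, 394]
t=3: [176, 213, 181, 202, 210, 174, 195, 188]
t=4: [335, 334, 354, 344, 346, 329, 365, 316]

Answer: [335, 334, 354, 344, 346, 329, 365, 316]
Key observation: This trace re-runs the system from the modified initial state.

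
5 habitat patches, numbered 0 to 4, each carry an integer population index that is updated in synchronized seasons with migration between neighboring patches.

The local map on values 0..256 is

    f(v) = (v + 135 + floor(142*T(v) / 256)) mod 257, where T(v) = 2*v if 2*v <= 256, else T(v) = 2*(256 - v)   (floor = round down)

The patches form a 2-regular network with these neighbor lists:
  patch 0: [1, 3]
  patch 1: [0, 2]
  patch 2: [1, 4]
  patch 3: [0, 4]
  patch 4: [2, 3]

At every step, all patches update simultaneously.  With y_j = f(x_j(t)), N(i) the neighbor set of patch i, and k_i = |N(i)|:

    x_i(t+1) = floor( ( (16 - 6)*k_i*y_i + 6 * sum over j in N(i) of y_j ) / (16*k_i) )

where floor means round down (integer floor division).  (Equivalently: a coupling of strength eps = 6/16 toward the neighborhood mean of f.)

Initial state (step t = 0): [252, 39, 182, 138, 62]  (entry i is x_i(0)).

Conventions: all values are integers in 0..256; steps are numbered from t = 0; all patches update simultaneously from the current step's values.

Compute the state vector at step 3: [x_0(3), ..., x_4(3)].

Answer: [137, 142, 151, 135, 194]

Derivation:
t=0: [252, 39, 182, 138, 62]
t=1: [151, 187, 130, 117, 59]
t=2: [140, 142, 118, 105, 52]
t=3: [137, 142, 151, 135, 194]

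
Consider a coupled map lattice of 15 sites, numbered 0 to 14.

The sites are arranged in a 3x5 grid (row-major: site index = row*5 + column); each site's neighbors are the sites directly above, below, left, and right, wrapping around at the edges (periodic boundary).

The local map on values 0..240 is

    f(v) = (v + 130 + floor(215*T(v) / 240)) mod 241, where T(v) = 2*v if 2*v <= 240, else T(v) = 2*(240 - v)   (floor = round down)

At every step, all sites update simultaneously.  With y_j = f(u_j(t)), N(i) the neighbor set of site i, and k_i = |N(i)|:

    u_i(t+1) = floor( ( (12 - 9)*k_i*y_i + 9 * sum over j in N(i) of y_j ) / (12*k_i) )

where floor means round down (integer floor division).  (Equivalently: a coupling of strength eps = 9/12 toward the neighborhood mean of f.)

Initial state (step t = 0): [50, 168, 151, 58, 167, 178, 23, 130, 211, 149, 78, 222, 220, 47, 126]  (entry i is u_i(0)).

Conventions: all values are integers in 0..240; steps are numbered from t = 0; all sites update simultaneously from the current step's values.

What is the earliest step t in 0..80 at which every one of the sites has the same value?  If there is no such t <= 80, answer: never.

Answer: 9
Key observation: Synchronization is absorbing here: once all sites are equal they stay equal, and step 9 is the first all-equal step.

Derivation:
t=0: [50, 168, 151, 58, 167, 178, 23, 130, 211, 149, 78, 222, 220, 47, 126]  (not all equal)
t=1: [130, 152, 161, 116, 139, 143, 184, 183, 129, 187, 133, 153, 144, 110, 150]  (not all equal)
t=2: [208, 195, 195, 205, 201, 196, 188, 190, 195, 197, 206, 197, 193, 205, 197]  (not all equal)
t=3: [158, 163, 163, 159, 159, 161, 165, 166, 161, 162, 159, 163, 163, 160, 159]  (not all equal)
t=4: [191, 189, 189, 191, 192, 191, 188, 188, 190, 191, 191, 189, 189, 191, 192]  (not all equal)
t=5: [167, 168, 168, 167, 167, 167, 169, 169, 167, 167, 167, 168, 168, 167, 167]  (not all equal)
t=6: [186, 185, 185, 186, 186, 185, 185, 185, 185, 186, 186, 185, 185, 186, 186]  (not all equal)
t=7: [171, 171, 171, 171, 171, 171, 172, 172, 171, 171, 171, 171, 171, 171, 171]  (not all equal)
t=8: [183, 182, 182, 183, 183, 182, 182, 182, 182, 183, 183, 182, 182, 183, 183]  (not all equal)
t=9: [174, 174, 174, 174, 174, 174, 174, 174, 174, 174, 174, 174, 174, 174, 174]  (all equal)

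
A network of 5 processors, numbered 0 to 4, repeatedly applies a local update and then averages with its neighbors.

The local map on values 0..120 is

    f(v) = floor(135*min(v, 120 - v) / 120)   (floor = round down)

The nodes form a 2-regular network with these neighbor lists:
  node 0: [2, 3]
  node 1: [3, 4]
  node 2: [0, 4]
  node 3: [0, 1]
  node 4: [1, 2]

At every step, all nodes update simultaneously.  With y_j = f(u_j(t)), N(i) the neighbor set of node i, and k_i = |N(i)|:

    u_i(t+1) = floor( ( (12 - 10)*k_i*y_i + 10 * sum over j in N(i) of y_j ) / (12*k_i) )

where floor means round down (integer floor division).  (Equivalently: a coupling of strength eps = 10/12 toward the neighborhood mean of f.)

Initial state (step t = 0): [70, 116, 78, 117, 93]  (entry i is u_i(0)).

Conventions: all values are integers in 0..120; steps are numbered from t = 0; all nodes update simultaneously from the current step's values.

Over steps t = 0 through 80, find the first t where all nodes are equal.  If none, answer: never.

Simulating step by step:
t=0: [70, 116, 78, 117, 93]  (not all equal)
t=1: [30, 14, 43, 25, 26]  (not all equal)
t=2: [37, 26, 33, 24, 31]  (not all equal)
t=3: [33, 30, 37, 33, 33]  (not all equal)
t=4: [38, 36, 37, 35, 37]  (not all equal)
t=5: [40, 40, 41, 40, 40]  (not all equal)
t=6: [45, 45, 45, 45, 45]  (all equal)

Answer: 6
Key observation: Synchronization is absorbing here: once all nodes are equal they stay equal, and step 6 is the first all-equal step.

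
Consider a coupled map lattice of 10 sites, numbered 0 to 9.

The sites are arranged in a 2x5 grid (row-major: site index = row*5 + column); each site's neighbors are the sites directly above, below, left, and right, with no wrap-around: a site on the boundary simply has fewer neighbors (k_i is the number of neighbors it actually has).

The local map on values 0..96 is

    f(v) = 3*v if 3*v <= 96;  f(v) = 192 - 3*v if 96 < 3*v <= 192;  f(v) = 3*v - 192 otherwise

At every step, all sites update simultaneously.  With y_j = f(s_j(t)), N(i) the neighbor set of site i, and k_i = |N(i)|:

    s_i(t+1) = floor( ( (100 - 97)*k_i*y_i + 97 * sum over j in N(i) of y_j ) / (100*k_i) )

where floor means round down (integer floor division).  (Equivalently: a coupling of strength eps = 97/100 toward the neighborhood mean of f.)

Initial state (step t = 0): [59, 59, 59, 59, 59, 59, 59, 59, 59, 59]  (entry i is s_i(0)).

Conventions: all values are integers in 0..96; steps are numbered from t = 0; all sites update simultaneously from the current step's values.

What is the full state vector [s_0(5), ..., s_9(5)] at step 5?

Simulating step by step:
t=0: [59, 59, 59, 59, 59, 59, 59, 59, 59, 59]
t=1: [15, 15, 15, 15, 15, 15, 15, 15, 15, 15]
t=2: [45, 45, 45, 45, 45, 45, 45, 45, 45, 45]
t=3: [57, 57, 57, 57, 57, 57, 57, 57, 57, 57]
t=4: [21, 21, 21, 21, 21, 21, 21, 21, 21, 21]
t=5: [63, 63, 63, 63, 63, 63, 63, 63, 63, 63]

Answer: [63, 63, 63, 63, 63, 63, 63, 63, 63, 63]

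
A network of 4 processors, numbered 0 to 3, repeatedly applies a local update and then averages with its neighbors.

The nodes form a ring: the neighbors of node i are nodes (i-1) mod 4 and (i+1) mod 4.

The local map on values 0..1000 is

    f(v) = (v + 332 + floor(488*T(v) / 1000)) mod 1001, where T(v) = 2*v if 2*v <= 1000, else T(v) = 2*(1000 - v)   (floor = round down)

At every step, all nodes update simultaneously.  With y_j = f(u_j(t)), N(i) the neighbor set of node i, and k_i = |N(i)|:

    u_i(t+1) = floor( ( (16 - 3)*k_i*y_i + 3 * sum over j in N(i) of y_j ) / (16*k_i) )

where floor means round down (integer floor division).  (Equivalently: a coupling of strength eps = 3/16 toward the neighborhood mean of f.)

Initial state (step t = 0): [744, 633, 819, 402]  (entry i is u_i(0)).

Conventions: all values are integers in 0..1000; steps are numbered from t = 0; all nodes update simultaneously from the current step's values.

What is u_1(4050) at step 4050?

Simulating step by step:
t=0: [744, 633, 819, 402]
t=1: [305, 322, 306, 162]
t=2: [910, 961, 912, 705]
t=3: [327, 329, 327, 323]
t=4: [977, 981, 977, 971]
t=5: [330, 330, 330, 330]
t=6: [984, 984, 984, 984]
t=7: [330, 330, 330, 330]

Answer: u_1(4050) = 984
Key observation: The state at step 5, [330, 330, 330, 330], reappears at step 7: the system is in a cycle of period 2 from step 5 on.  Therefore the state at step 4050 equals the state at step 5 + ((4050 - 5) mod 2) = 6, which is [984, 984, 984, 984].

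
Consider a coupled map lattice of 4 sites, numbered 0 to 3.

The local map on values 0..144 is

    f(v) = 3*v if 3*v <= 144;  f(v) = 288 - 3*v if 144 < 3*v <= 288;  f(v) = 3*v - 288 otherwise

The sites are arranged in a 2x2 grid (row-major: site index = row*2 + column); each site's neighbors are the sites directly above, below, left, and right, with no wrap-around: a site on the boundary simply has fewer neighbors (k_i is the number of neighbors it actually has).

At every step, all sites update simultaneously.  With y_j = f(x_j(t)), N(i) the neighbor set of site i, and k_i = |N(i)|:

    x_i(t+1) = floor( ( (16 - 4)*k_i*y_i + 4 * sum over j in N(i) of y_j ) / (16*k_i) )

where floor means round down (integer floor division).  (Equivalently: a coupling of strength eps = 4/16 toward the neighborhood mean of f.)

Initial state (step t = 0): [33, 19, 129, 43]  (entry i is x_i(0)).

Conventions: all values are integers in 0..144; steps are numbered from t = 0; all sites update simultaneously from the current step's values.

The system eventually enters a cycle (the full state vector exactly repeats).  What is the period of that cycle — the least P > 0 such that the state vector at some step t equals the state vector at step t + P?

Simulating step by step:
t=0: [33, 19, 129, 43]
t=1: [93, 71, 102, 116]
t=2: [18, 64, 22, 56]
t=3: [60, 93, 71, 110]
t=4: [91, 25, 75, 42]
t=5: [28, 73, 64, 111]
t=6: [83, 67, 88, 54]
t=7: [43, 85, 38, 108]
t=8: [115, 45, 106, 45]
t=9: [63, 125, 46, 121]
t=10: [102, 87, 125, 84]
t=11: [27, 27, 72, 41]
t=12: [79, 86, 79, 111]
t=13: [48, 34, 50, 43]
t=14: [138, 110, 137, 126]
t=15: [115, 58, 119, 88]
t=16: [65, 95, 61, 40]
t=17: [83, 28, 105, 103]
t=18: [43, 70, 27, 29]
t=19: [116, 85, 87, 85]
t=20: [52, 36, 31, 32]
t=21: [124, 109, 98, 97]
t=22: [68, 40, 15, 7]
t=23: [83, 103, 46, 36]
t=24: [49, 34, 121, 100]
t=25: [127, 95, 75, 31]
t=26: [78, 25, 70, 78]
t=27: [59, 69, 72, 59]
t=28: [102, 88, 81, 102]
t=29: [22, 22, 38, 22]
t=30: [72, 66, 102, 72]
t=31: [67, 85, 31, 67]
t=32: [81, 46, 91, 81]
t=33: [52, 114, 22, 52]
t=34: [114, 73, 82, 114]
t=35: [54, 65, 45, 54]
t=36: [123, 101, 132, 123]
t=37: [76, 31, 101, 76]
t=38: [58, 84, 26, 58]
t=39: [99, 55, 87, 99]
t=40: [25, 94, 22, 25]
t=41: [65, 23, 68, 65]
t=42: [88, 75, 86, 88]
t=43: [29, 53, 28, 29]
t=44: [91, 118, 84, 91]
t=45: [24, 53, 30, 24]
t=46: [81, 114, 85, 81]
t=47: [44, 51, 36, 44]
t=48: [129, 134, 114, 129]
t=49: [95, 110, 65, 95]
t=50: [19, 32, 70, 19]
t=51: [64, 86, 72, 64]
t=52: [84, 46, 78, 84]
t=53: [51, 112, 49, 51]
t=54: [124, 69, 139, 124]
t=55: [89, 81, 117, 89]
t=56: [29, 39, 52, 29]
t=57: [96, 109, 120, 96]
t=58: [13, 29, 54, 13]
t=59: [55, 75, 104, 55]
t=60: [103, 78, 48, 103]
t=61: [40, 45, 113, 40]
t=62: [113, 131, 68, 113]
t=63: [61, 91, 75, 61]
t=64: [88, 37, 73, 88]
t=65: [40, 89, 57, 40]
t=66: [107, 45, 117, 107]
t=67: [49, 109, 55, 49]
t=68: [126, 64, 127, 126]
t=69: [91, 94, 92, 91]
t=70: [13, 8, 12, 13]
t=71: [36, 27, 36, 36]
t=72: [104, 87, 108, 104]
t=73: [25, 26, 33, 25]
t=74: [78, 77, 93, 78]
t=75: [48, 56, 20, 48]
t=76: [130, 126, 81, 130]
t=77: [93, 93, 59, 93]
t=78: [21, 9, 85, 21]
t=79: [54, 36, 40, 54]
t=80: [123, 112, 121, 123]
t=81: [76, 56, 76, 76]
t=82: [67, 105, 60, 67]
t=83: [82, 42, 102, 82]
t=84: [49, 105, 24, 49]
t=85: [118, 55, 89, 118]
t=86: [67, 108, 32, 67]
t=87: [81, 48, 93, 81]
t=88: [52, 119, 18, 52]
t=89: [114, 84, 73, 114]
t=90: [53, 40, 65, 53]
t=91: [123, 122, 102, 123]
t=92: [72, 78, 33, 72]
t=93: [73, 58, 92, 73]
t=94: [67, 102, 26, 67]
t=95: [77, 35, 80, 77]
t=96: [61, 93, 50, 61]
t=97: [97, 33, 129, 97]
t=98: [27, 75, 75, 27]
t=99: [76, 67, 67, 76]
t=100: [66, 80, 80, 66]
t=101: [79, 58, 58, 79]
t=102: [66, 98, 98, 66]
t=103: [69, 27, 27, 69]
t=104: [81, 81, 81, 81]
t=105: [45, 45, 45, 45]
t=106: [135, 135, 135, 135]
t=107: [117, 117, 117, 117]
t=108: [63, 63, 63, 63]
t=109: [99, 99, 99, 99]
t=110: [9, 9, 9, 9]
t=111: [27, 27, 27, 27]
t=112: [81, 81, 81, 81]

Answer: 8
Key observation: The state at step 104, [81, 81, 81, 81], reappears at step 112 — and no state repeats earlier — so the cycle the system enters has period 8.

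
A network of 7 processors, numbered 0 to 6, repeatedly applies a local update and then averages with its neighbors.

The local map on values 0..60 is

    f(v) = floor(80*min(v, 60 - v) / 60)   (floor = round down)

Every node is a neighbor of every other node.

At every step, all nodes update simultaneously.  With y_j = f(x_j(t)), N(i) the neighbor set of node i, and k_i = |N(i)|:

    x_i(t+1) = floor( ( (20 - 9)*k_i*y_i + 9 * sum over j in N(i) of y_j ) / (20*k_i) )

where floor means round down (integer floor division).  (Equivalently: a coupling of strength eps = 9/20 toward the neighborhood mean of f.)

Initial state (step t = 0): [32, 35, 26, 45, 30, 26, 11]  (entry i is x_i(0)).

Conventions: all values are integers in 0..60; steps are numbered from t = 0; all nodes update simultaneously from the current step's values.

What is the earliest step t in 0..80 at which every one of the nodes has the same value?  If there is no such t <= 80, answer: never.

Answer: 5
Key observation: Synchronization is absorbing here: once all nodes are equal they stay equal, and step 5 is the first all-equal step.

Derivation:
t=0: [32, 35, 26, 45, 30, 26, 11]  (not all equal)
t=1: [33, 31, 32, 25, 34, 32, 22]  (not all equal)
t=2: [35, 36, 35, 33, 34, 35, 32]  (not all equal)
t=3: [33, 33, 33, 34, 34, 33, 35]  (not all equal)
t=4: [35, 35, 35, 34, 34, 35, 34]  (not all equal)
t=5: [33, 33, 33, 33, 33, 33, 33]  (all equal)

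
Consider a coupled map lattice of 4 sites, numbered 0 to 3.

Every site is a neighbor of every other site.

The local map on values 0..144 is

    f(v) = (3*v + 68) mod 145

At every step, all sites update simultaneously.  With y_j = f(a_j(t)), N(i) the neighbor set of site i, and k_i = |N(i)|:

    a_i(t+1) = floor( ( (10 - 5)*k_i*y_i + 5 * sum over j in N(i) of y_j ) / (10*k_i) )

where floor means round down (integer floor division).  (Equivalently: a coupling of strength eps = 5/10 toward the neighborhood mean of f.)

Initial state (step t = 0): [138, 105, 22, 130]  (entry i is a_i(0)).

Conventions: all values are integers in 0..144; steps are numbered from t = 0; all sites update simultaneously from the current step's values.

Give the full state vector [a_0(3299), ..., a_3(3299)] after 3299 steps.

Simulating step by step:
t=0: [138, 105, 22, 130]
t=1: [65, 80, 94, 57]
t=2: [87, 54, 68, 79]
t=3: [57, 72, 86, 49]
t=4: [87, 102, 68, 79]
t=5: [57, 72, 86, 49]

Answer: [57, 72, 86, 49]
Key observation: The state at step 3, [57, 72, 86, 49], reappears at step 5: the system is in a cycle of period 2 from step 3 on.  Therefore the state at step 3299 equals the state at step 3 + ((3299 - 3) mod 2) = 3, which is [57, 72, 86, 49].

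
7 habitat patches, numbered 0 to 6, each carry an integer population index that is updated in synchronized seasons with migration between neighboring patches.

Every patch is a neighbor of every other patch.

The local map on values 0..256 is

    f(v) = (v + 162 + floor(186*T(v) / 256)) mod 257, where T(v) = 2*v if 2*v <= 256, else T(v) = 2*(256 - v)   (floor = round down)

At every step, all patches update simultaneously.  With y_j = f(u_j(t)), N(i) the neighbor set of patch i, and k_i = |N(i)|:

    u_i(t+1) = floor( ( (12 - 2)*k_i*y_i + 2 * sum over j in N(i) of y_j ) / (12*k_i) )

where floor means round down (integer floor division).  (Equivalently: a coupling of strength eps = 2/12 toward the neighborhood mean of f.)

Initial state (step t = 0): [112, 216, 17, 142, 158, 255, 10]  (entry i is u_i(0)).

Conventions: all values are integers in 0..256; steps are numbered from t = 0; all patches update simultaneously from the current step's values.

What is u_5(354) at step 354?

Simulating step by step:
t=0: [112, 216, 17, 142, 158, 255, 10]
t=1: [181, 181, 200, 207, 201, 166, 186]
t=2: [193, 193, 186, 184, 186, 199, 191]
t=3: [189, 189, 191, 192, 191, 186, 190]
t=4: [190, 190, 190, 190, 190, 191, 190]
t=5: [190, 190, 190, 190, 190, 190, 190]
t=6: [190, 190, 190, 190, 190, 190, 190]

Answer: u_5(354) = 190
Key observation: The state at step 5, [190, 190, 190, 190, 190, 190, 190], reappears at step 6: the system is in a cycle of period 1 from step 5 on.  Therefore the state at step 354 equals the state at step 5 + ((354 - 5) mod 1) = 5, which is [190, 190, 190, 190, 190, 190, 190].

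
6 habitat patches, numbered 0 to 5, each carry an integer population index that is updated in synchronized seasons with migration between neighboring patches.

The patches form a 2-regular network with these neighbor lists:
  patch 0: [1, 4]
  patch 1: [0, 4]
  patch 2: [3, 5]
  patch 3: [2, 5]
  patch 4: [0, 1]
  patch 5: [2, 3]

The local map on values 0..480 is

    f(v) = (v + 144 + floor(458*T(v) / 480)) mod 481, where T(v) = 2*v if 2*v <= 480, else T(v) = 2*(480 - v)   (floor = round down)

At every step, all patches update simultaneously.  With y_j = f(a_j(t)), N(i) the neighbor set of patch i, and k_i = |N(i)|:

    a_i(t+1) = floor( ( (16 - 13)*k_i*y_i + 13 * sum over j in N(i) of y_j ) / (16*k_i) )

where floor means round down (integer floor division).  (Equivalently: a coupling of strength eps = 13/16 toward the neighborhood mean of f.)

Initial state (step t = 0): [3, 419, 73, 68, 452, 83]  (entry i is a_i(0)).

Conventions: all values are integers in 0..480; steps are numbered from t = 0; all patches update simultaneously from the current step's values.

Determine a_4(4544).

Simulating step by step:
t=0: [3, 419, 73, 68, 452, 83]
t=1: [177, 167, 361, 364, 173, 355]
t=2: [160, 167, 251, 252, 163, 250]
t=3: [139, 135, 350, 350, 137, 350]
t=4: [59, 62, 261, 261, 61, 261]
t=5: [321, 319, 341, 341, 319, 341]
t=6: [288, 288, 269, 269, 288, 269]
t=7: [317, 317, 334, 334, 317, 334]
t=8: [291, 291, 275, 275, 291, 275]
t=9: [314, 314, 329, 329, 314, 329]
t=10: [293, 293, 280, 280, 293, 280]
t=11: [312, 312, 324, 324, 312, 324]
t=12: [295, 295, 284, 284, 295, 284]
t=13: [311, 311, 321, 321, 311, 321]
t=14: [296, 296, 287, 287, 296, 287]
t=15: [310, 310, 318, 318, 310, 318]
t=16: [297, 297, 290, 290, 297, 290]
t=17: [309, 309, 315, 315, 309, 315]
t=18: [298, 298, 292, 292, 298, 292]
t=19: [308, 308, 313, 313, 308, 313]
t=20: [299, 299, 294, 294, 299, 294]
t=21: [307, 307, 311, 311, 307, 311]
t=22: [300, 300, 296, 296, 300, 296]
t=23: [306, 306, 310, 310, 306, 310]
t=24: [301, 301, 297, 297, 301, 297]
t=25: [305, 305, 309, 309, 305, 309]
t=26: [301, 301, 298, 298, 301, 298]
t=27: [305, 305, 308, 308, 305, 308]
t=28: [301, 301, 299, 299, 301, 299]
t=29: [305, 305, 307, 307, 305, 307]
t=30: [301, 301, 300, 300, 301, 300]
t=31: [305, 305, 306, 306, 305, 306]
t=32: [301, 301, 301, 301, 301, 301]
t=33: [305, 305, 305, 305, 305, 305]
t=34: [301, 301, 301, 301, 301, 301]

Answer: a_4(4544) = 301
Key observation: The state at step 32, [301, 301, 301, 301, 301, 301], reappears at step 34: the system is in a cycle of period 2 from step 32 on.  Therefore the state at step 4544 equals the state at step 32 + ((4544 - 32) mod 2) = 32, which is [301, 301, 301, 301, 301, 301].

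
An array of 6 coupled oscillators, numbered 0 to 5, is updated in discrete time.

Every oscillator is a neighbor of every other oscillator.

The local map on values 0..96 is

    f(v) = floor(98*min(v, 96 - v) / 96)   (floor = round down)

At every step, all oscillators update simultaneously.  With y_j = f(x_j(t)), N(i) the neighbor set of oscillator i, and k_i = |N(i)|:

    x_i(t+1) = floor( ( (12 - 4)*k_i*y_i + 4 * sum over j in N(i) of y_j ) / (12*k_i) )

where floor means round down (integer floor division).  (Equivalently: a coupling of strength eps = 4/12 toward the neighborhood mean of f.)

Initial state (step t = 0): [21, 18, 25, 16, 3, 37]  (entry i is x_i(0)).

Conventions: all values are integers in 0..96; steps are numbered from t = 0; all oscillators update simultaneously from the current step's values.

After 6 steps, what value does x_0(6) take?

Answer: x_0(6) = 17

Derivation:
t=0: [21, 18, 25, 16, 3, 37]
t=1: [20, 18, 23, 17, 9, 30]
t=2: [19, 18, 21, 18, 13, 25]
t=3: [19, 18, 20, 18, 15, 22]
t=4: [18, 18, 19, 18, 16, 20]
t=5: [18, 18, 18, 18, 16, 19]
t=6: [17, 17, 17, 17, 16, 18]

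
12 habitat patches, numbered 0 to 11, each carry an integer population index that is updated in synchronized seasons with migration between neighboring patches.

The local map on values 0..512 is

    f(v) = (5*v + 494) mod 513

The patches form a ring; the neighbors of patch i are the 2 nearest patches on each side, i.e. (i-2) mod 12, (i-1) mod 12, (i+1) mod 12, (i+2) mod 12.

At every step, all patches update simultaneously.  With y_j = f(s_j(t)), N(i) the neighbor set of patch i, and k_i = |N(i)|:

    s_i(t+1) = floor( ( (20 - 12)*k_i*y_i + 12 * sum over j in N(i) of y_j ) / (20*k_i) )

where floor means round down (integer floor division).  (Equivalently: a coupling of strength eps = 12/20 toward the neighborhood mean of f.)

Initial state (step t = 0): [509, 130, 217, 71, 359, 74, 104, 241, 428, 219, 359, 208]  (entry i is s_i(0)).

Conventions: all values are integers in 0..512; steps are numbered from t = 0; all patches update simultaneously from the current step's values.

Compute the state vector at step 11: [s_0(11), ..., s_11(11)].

Simulating step by step:
t=0: [509, 130, 217, 71, 359, 74, 104, 241, 428, 219, 359, 208]
t=1: [325, 250, 190, 246, 279, 325, 322, 209, 169, 166, 259, 335]
t=2: [175, 200, 288, 230, 248, 114, 130, 109, 215, 221, 219, 169]
t=3: [321, 360, 324, 206, 176, 79, 88, 42, 48, 84, 131, 263]
t=4: [123, 228, 195, 353, 342, 369, 338, 289, 258, 281, 190, 229]
t=5: [191, 162, 257, 229, 221, 248, 215, 313, 294, 318, 285, 183]
t=6: [361, 283, 225, 155, 108, 107, 115, 105, 237, 192, 341, 320]
t=7: [194, 239, 162, 166, 58, 121, 115, 294, 224, 296, 187, 195]
t=8: [366, 278, 284, 235, 212, 184, 143, 263, 225, 375, 369, 391]
t=9: [319, 314, 264, 220, 167, 244, 186, 253, 190, 281, 274, 341]
t=10: [128, 81, 171, 136, 256, 216, 326, 290, 362, 310, 274, 168]
t=11: [244, 287, 260, 206, 180, 143, 167, 291, 296, 395, 305, 321]

Answer: [244, 287, 260, 206, 180, 143, 167, 291, 296, 395, 305, 321]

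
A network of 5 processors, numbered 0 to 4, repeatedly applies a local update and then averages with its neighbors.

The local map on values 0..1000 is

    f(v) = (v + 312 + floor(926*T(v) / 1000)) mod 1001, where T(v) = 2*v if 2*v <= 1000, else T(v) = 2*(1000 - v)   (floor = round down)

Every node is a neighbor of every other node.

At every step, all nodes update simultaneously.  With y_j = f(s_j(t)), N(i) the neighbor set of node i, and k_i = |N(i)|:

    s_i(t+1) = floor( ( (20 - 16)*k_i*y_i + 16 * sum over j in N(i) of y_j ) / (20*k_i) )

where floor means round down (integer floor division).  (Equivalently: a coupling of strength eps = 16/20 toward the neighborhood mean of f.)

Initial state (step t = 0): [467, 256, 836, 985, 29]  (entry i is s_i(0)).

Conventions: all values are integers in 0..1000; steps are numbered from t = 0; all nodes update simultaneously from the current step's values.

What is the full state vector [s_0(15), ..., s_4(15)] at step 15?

Simulating step by step:
t=0: [467, 256, 836, 985, 29]
t=1: [370, 370, 370, 370, 370]
t=2: [366, 366, 366, 366, 366]
t=3: [354, 354, 354, 354, 354]
t=4: [320, 320, 320, 320, 320]
t=5: [223, 223, 223, 223, 223]
t=6: [947, 947, 947, 947, 947]
t=7: [356, 356, 356, 356, 356]
t=8: [326, 326, 326, 326, 326]
t=9: [240, 240, 240, 240, 240]
t=10: [996, 996, 996, 996, 996]
t=11: [314, 314, 314, 314, 314]
t=12: [206, 206, 206, 206, 206]
t=13: [899, 899, 899, 899, 899]
t=14: [397, 397, 397, 397, 397]
t=15: [443, 443, 443, 443, 443]

Answer: [443, 443, 443, 443, 443]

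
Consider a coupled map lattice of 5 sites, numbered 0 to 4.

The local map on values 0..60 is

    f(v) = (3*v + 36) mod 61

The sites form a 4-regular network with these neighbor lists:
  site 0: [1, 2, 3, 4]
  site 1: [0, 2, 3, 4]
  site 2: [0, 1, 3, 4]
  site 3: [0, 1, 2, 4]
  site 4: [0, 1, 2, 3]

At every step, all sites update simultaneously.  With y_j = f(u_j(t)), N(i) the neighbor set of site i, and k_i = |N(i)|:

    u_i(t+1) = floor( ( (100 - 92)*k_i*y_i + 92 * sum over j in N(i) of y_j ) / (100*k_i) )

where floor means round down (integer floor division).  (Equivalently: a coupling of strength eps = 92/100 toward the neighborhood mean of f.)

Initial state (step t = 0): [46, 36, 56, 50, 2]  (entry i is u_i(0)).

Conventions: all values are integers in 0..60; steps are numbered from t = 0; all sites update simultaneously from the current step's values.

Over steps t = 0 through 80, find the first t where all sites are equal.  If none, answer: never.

Simulating step by step:
t=0: [46, 36, 56, 50, 2]  (not all equal)
t=1: [24, 28, 29, 31, 25]  (not all equal)
t=2: [30, 28, 37, 36, 30]  (not all equal)
t=3: [25, 17, 22, 22, 25]  (not all equal)
t=4: [40, 43, 41, 41, 40]  (not all equal)
t=5: [37, 36, 37, 37, 37]  (not all equal)
t=6: [24, 24, 24, 24, 24]  (all equal)

Answer: 6
Key observation: Synchronization is absorbing here: once all sites are equal they stay equal, and step 6 is the first all-equal step.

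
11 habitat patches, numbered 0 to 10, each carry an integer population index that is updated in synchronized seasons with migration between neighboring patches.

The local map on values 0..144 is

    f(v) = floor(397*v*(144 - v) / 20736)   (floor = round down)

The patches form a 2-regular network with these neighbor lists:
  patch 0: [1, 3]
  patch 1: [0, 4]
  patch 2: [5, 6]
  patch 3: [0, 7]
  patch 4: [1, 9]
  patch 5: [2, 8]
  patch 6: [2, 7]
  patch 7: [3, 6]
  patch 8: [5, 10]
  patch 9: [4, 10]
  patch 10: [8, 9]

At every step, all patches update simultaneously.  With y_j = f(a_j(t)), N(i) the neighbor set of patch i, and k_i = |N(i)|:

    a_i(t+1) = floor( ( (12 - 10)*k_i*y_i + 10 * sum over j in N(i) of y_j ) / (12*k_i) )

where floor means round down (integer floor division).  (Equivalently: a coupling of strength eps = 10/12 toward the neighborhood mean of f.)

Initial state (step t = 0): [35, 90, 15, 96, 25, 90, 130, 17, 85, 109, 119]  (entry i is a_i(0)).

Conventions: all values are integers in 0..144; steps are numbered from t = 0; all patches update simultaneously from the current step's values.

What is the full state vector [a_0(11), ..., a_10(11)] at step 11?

Answer: [90, 90, 90, 90, 90, 90, 91, 90, 90, 90, 90]

Derivation:
t=0: [35, 90, 15, 96, 25, 90, 130, 17, 85, 109, 119]
t=1: [87, 69, 59, 62, 78, 70, 38, 57, 78, 58, 79]
t=2: [97, 96, 89, 94, 97, 97, 92, 88, 98, 97, 96]
t=3: [88, 87, 89, 90, 87, 89, 93, 90, 87, 87, 86]
t=4: [93, 94, 91, 93, 94, 93, 92, 91, 94, 94, 94]
t=5: [89, 89, 90, 90, 89, 90, 91, 90, 89, 89, 89]
t=6: [93, 93, 92, 93, 93, 93, 92, 92, 93, 93, 93]
t=7: [90, 90, 90, 90, 90, 90, 91, 90, 90, 90, 90]
t=8: [93, 93, 92, 93, 93, 93, 92, 92, 93, 93, 93]
t=9: [90, 90, 90, 90, 90, 90, 91, 90, 90, 90, 90]
t=10: [93, 93, 92, 93, 93, 93, 92, 92, 93, 93, 93]
t=11: [90, 90, 90, 90, 90, 90, 91, 90, 90, 90, 90]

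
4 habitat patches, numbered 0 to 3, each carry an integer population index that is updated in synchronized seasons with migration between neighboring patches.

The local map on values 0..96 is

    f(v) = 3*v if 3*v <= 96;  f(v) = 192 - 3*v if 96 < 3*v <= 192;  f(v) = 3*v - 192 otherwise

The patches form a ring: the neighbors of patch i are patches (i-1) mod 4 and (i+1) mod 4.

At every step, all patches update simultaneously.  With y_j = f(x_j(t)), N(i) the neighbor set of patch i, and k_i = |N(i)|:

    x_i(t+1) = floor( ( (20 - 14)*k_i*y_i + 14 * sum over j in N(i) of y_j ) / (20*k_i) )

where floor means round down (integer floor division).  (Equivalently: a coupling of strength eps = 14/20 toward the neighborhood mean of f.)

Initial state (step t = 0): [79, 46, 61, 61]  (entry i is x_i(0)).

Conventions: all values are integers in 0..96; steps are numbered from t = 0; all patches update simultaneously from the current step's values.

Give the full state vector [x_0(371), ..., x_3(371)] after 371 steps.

Simulating step by step:
t=0: [79, 46, 61, 61]
t=1: [35, 35, 24, 21]
t=2: [78, 81, 74, 74]
t=3: [40, 40, 37, 34]
t=4: [78, 75, 81, 80]
t=5: [40, 42, 43, 46]
t=6: [63, 67, 60, 63]
t=7: [5, 7, 7, 6]
t=8: [18, 18, 19, 18]
t=9: [54, 55, 54, 55]
t=10: [27, 29, 27, 29]
t=11: [85, 82, 85, 82]
t=12: [56, 60, 56, 60]
t=13: [15, 20, 15, 20]
t=14: [55, 49, 55, 49]
t=15: [39, 32, 39, 32]
t=16: [89, 81, 89, 81]
t=17: [58, 67, 58, 67]
t=18: [11, 15, 11, 15]
t=19: [41, 36, 41, 36]
t=20: [79, 73, 79, 73]
t=21: [32, 39, 32, 39]
t=22: [81, 89, 81, 89]
t=23: [67, 58, 67, 58]
t=24: [15, 11, 15, 11]
t=25: [36, 41, 36, 41]
t=26: [73, 79, 73, 79]
t=27: [39, 32, 39, 32]

Answer: [67, 58, 67, 58]
Key observation: The state at step 15, [39, 32, 39, 32], reappears at step 27: the system is in a cycle of period 12 from step 15 on.  Therefore the state at step 371 equals the state at step 15 + ((371 - 15) mod 12) = 23, which is [67, 58, 67, 58].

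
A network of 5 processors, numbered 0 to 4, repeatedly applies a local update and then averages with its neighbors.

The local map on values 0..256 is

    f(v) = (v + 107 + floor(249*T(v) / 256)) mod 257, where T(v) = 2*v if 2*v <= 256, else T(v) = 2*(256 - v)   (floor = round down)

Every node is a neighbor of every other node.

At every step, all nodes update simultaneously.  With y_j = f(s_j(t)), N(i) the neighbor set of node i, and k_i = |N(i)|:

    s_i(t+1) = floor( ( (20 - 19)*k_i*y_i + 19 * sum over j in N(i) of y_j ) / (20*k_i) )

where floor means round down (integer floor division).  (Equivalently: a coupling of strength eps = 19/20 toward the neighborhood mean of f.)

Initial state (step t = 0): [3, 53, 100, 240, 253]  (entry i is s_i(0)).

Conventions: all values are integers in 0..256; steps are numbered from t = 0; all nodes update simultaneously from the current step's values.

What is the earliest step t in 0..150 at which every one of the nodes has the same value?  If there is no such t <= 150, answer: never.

Simulating step by step:
t=0: [3, 53, 100, 240, 253]  (not all equal)
t=1: [95, 116, 90, 94, 97]  (not all equal)
t=2: [141, 129, 143, 141, 139]  (not all equal)
t=3: [216, 214, 217, 216, 216]  (not all equal)
t=4: [143, 142, 143, 143, 143]  (not all equal)
t=5: [212, 212, 212, 212, 212]  (all equal)

Answer: 5
Key observation: Synchronization is absorbing here: once all nodes are equal they stay equal, and step 5 is the first all-equal step.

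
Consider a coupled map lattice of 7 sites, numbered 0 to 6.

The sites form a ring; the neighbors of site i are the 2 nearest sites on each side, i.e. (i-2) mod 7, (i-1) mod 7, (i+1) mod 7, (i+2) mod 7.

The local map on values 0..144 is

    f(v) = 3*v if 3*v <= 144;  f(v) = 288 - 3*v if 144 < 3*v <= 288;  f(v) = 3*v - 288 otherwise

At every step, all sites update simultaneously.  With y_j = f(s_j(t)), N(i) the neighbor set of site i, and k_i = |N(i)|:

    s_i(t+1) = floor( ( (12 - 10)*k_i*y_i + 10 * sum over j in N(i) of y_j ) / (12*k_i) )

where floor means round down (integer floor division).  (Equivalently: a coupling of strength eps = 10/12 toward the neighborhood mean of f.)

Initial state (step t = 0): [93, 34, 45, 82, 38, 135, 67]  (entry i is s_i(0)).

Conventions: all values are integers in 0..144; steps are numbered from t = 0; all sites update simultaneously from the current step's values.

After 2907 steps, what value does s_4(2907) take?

Simulating step by step:
t=0: [93, 34, 45, 82, 38, 135, 67]
t=1: [93, 73, 78, 104, 98, 72, 85]
t=2: [49, 36, 31, 45, 39, 27, 38]
t=3: [106, 118, 119, 105, 107, 119, 112]
t=4: [57, 47, 44, 53, 49, 40, 49]
t=5: [130, 131, 132, 132, 132, 130, 131]
t=6: [104, 105, 106, 106, 106, 105, 104]
t=7: [26, 27, 28, 28, 28, 27, 26]
t=8: [80, 81, 82, 82, 82, 81, 80]
t=9: [45, 45, 43, 43, 43, 45, 45]
t=10: [133, 132, 131, 131, 131, 132, 133]
t=11: [108, 108, 106, 106, 106, 108, 108]
t=12: [34, 33, 32, 32, 32, 33, 34]
t=13: [99, 99, 97, 97, 97, 99, 99]
t=14: [7, 6, 5, 5, 5, 6, 7]
t=15: [18, 18, 16, 16, 16, 18, 18]
t=16: [52, 51, 50, 50, 50, 51, 52]
t=17: [134, 135, 136, 136, 136, 135, 134]
t=18: [116, 117, 118, 118, 118, 117, 116]
t=19: [62, 63, 64, 64, 64, 63, 62]
t=20: [99, 99, 97, 97, 97, 99, 99]

Answer: s_4(2907) = 50
Key observation: The state at step 13, [99, 99, 97, 97, 97, 99, 99], reappears at step 20: the system is in a cycle of period 7 from step 13 on.  Therefore the state at step 2907 equals the state at step 13 + ((2907 - 13) mod 7) = 16, which is [52, 51, 50, 50, 50, 51, 52].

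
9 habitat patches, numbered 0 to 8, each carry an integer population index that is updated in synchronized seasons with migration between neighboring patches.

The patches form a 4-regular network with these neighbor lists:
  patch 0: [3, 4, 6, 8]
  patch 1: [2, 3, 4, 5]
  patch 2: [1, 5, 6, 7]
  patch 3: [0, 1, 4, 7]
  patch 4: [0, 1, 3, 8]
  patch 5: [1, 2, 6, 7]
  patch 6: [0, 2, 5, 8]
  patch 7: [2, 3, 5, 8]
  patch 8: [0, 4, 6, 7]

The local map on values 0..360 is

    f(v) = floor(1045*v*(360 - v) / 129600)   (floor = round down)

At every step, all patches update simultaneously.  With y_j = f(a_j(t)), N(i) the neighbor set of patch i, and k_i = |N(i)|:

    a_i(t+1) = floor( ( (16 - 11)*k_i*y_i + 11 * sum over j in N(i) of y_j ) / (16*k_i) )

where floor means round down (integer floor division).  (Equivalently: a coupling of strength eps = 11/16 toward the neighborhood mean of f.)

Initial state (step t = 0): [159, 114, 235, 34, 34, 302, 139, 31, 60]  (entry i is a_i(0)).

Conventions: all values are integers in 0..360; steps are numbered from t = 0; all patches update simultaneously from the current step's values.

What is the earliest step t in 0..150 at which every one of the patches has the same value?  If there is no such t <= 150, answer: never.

Answer: 4
Key observation: Synchronization is absorbing here: once all patches are equal they stay equal, and step 4 is the first all-equal step.

Derivation:
t=0: [159, 114, 235, 34, 34, 302, 139, 31, 60]  (not all equal)
t=1: [178, 166, 193, 140, 151, 180, 211, 130, 161]  (not all equal)
t=2: [255, 256, 255, 251, 255, 255, 257, 251, 254]  (not all equal)
t=3: [215, 215, 215, 217, 216, 215, 214, 217, 216]  (not all equal)
t=4: [250, 250, 250, 250, 250, 250, 250, 250, 250]  (all equal)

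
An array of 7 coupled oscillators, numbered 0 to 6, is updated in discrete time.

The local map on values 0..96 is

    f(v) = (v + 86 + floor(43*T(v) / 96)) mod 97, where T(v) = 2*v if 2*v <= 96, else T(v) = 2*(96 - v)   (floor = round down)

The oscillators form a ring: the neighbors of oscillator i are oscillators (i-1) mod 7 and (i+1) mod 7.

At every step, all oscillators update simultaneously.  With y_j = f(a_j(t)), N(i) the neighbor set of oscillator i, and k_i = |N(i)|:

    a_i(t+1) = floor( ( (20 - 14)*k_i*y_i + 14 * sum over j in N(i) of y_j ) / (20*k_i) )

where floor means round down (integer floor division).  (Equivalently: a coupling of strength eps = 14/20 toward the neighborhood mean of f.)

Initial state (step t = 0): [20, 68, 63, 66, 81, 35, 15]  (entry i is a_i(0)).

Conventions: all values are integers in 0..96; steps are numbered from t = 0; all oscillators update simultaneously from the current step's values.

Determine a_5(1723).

Simulating step by step:
t=0: [20, 68, 63, 66, 81, 35, 15]
t=1: [42, 62, 81, 81, 72, 51, 33]
t=2: [66, 77, 82, 82, 81, 70, 67]
t=3: [81, 82, 83, 83, 82, 82, 81]
t=4: [83, 83, 83, 83, 83, 83, 83]
t=5: [83, 83, 83, 83, 83, 83, 83]

Answer: a_5(1723) = 83
Key observation: The state at step 4, [83, 83, 83, 83, 83, 83, 83], reappears at step 5: the system is in a cycle of period 1 from step 4 on.  Therefore the state at step 1723 equals the state at step 4 + ((1723 - 4) mod 1) = 4, which is [83, 83, 83, 83, 83, 83, 83].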